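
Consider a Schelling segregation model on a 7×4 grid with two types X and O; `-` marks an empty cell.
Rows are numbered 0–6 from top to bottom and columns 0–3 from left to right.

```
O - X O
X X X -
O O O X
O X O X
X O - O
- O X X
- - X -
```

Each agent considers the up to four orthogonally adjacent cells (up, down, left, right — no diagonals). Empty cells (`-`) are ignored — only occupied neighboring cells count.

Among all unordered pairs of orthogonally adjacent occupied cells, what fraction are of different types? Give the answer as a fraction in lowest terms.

Scan each occupied cell's neighbors to the right and below so each pair is counted once.
Row 0: O(0,0)–X(1,0)≠ X(0,2)–O(0,3)≠ X(0,2)–X(1,2)=  → 2/3 unlike.
Row 1: X(1,0)–X(1,1)= X(1,0)–O(2,0)≠ X(1,1)–X(1,2)= X(1,1)–O(2,1)≠ X(1,2)–O(2,2)≠  → 3/5 unlike.
Row 2: O(2,0)–O(2,1)= O(2,0)–O(3,0)= O(2,1)–O(2,2)= O(2,1)–X(3,1)≠ O(2,2)–X(2,3)≠ O(2,2)–O(3,2)= X(2,3)–X(3,3)=  → 2/7 unlike.
Row 3: O(3,0)–X(3,1)≠ O(3,0)–X(4,0)≠ X(3,1)–O(3,2)≠ X(3,1)–O(4,1)≠ O(3,2)–X(3,3)≠ X(3,3)–O(4,3)≠  → 6/6 unlike.
Row 4: X(4,0)–O(4,1)≠ O(4,1)–O(5,1)= O(4,3)–X(5,3)≠  → 2/3 unlike.
Row 5: O(5,1)–X(5,2)≠ X(5,2)–X(5,3)= X(5,2)–X(6,2)=  → 1/3 unlike.
Total adjacent occupied pairs: 27; unlike-type pairs: 16.
16/27 is already in lowest terms.

16/27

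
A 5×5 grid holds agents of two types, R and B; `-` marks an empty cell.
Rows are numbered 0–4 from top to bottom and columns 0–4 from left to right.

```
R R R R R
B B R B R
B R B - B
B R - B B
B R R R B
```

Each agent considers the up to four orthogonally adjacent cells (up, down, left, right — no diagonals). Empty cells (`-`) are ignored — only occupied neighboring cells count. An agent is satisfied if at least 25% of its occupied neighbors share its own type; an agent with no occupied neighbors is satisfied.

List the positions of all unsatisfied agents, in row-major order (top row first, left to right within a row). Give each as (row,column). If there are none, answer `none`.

(1,3), (2,2)

Row 0: (0,0)R 1/2 satisfied · (0,1)R 2/3 satisfied · (0,2)R 3/3 satisfied · (0,3)R 2/3 satisfied · (0,4)R 2/2 satisfied
Row 1: (1,0)B 2/3 satisfied · (1,1)B 1/4 satisfied · (1,2)R 1/4 satisfied · (1,3)B 0/3 not · (1,4)R 1/3 satisfied
Row 2: (2,0)B 2/3 satisfied · (2,1)R 1/4 satisfied · (2,2)B 0/2 not · (2,4)B 1/2 satisfied
Row 3: (3,0)B 2/3 satisfied · (3,1)R 2/3 satisfied · (3,3)B 1/2 satisfied · (3,4)B 3/3 satisfied
Row 4: (4,0)B 1/2 satisfied · (4,1)R 2/3 satisfied · (4,2)R 2/2 satisfied · (4,3)R 1/3 satisfied · (4,4)B 1/2 satisfied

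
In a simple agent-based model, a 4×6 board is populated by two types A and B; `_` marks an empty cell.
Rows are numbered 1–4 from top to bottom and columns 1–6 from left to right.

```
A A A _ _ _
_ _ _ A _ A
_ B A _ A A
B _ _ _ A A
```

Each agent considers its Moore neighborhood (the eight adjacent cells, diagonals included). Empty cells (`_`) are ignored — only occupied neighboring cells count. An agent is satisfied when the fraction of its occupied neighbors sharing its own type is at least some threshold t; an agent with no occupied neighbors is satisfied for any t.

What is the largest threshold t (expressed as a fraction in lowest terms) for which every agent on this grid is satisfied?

(1,1)A 1/1
(1,2)A 2/2
(1,3)A 2/2
(2,4)A 3/3
(2,6)A 2/2
(3,2)B 1/2
(3,3)A 1/2
(3,5)A 5/5
(3,6)A 4/4
(4,1)B 1/1
(4,5)A 3/3
(4,6)A 3/3
The smallest same-type fraction is 1/2 at (3,2), which reduces to 1/2. Any threshold above that leaves this agent unsatisfied.

1/2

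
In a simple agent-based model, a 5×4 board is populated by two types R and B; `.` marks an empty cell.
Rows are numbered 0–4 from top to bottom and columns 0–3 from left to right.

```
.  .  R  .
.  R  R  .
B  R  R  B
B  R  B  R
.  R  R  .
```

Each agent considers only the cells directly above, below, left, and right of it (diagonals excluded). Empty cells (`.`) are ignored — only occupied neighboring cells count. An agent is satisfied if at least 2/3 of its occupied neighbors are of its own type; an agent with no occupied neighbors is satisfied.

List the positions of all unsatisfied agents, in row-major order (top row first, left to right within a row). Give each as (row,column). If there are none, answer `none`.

(0,2)R 1/1 ✓
(1,1)R 2/2 ✓
(1,2)R 3/3 ✓
(2,0)B 1/2 ✗
(2,1)R 3/4 ✓
(2,2)R 2/4 ✗
(2,3)B 0/2 ✗
(3,0)B 1/2 ✗
(3,1)R 2/4 ✗
(3,2)B 0/4 ✗
(3,3)R 0/2 ✗
(4,1)R 2/2 ✓
(4,2)R 1/2 ✗

(2,0), (2,2), (2,3), (3,0), (3,1), (3,2), (3,3), (4,2)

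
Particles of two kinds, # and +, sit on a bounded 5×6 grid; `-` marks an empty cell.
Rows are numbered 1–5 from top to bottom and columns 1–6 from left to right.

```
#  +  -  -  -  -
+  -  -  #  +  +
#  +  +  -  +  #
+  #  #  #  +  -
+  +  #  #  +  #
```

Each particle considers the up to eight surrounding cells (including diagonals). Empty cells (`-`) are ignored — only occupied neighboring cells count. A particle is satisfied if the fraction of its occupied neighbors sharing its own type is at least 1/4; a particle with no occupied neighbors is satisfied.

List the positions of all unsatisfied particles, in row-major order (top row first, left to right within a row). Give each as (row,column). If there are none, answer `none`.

(1,1), (2,4), (3,3), (3,6), (5,6)

Row 1: (1,1)# 0/2 unhappy · (1,2)+ 1/2 ok
Row 2: (2,1)+ 2/4 ok · (2,4)# 0/3 unhappy · (2,5)+ 2/4 ok · (2,6)+ 2/3 ok
Row 3: (3,1)# 1/4 ok · (3,2)+ 3/6 ok · (3,3)+ 1/5 unhappy · (3,5)+ 3/6 ok · (3,6)# 0/4 unhappy
Row 4: (4,1)+ 3/5 ok · (4,2)# 3/8 ok · (4,3)# 4/7 ok · (4,4)# 3/7 ok · (4,5)+ 2/6 ok
Row 5: (5,1)+ 2/3 ok · (5,2)+ 2/5 ok · (5,3)# 4/5 ok · (5,4)# 3/5 ok · (5,5)+ 1/4 ok · (5,6)# 0/2 unhappy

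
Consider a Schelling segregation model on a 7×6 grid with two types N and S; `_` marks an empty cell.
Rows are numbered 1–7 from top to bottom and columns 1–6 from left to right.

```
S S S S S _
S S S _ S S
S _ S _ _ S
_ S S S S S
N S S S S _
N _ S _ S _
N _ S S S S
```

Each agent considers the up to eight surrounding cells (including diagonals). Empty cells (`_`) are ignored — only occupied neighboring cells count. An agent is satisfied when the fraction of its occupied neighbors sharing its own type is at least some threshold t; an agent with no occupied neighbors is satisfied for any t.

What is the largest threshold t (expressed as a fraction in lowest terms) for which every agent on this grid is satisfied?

1/3

Row 1: (1,1)S 3/3 · (1,2)S 5/5 · (1,3)S 4/4 · (1,4)S 4/4 · (1,5)S 3/3
Row 2: (2,1)S 4/4 · (2,2)S 7/7 · (2,3)S 5/5 · (2,5)S 4/4 · (2,6)S 3/3
Row 3: (3,1)S 3/3 · (3,3)S 5/5 · (3,6)S 4/4
Row 4: (4,2)S 5/6 · (4,3)S 6/6 · (4,4)S 6/6 · (4,5)S 5/5 · (4,6)S 3/3
Row 5: (5,1)N 1/3 · (5,2)S 4/6 · (5,3)S 6/6 · (5,4)S 7/7 · (5,5)S 5/5
Row 6: (6,1)N 2/3 · (6,3)S 5/5 · (6,5)S 5/5
Row 7: (7,1)N 1/1 · (7,3)S 2/2 · (7,4)S 4/4 · (7,5)S 3/3 · (7,6)S 2/2
The smallest same-type fraction is 1/3 at (5,1), which reduces to 1/3. Any threshold above that leaves this agent unsatisfied.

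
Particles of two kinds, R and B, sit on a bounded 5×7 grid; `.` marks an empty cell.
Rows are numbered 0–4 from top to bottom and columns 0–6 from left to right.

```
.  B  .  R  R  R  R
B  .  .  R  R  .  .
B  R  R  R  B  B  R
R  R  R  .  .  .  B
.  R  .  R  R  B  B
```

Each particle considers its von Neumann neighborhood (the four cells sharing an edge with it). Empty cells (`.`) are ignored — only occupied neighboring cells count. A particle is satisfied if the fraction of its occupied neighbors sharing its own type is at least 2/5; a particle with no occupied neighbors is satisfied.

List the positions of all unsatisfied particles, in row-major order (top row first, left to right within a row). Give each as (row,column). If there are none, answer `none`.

Row 0: (0,1)B 0/0 ✓ · (0,3)R 2/2 ✓ · (0,4)R 3/3 ✓ · (0,5)R 2/2 ✓ · (0,6)R 1/1 ✓
Row 1: (1,0)B 1/1 ✓ · (1,3)R 3/3 ✓ · (1,4)R 2/3 ✓
Row 2: (2,0)B 1/3 ✗ · (2,1)R 2/3 ✓ · (2,2)R 3/3 ✓ · (2,3)R 2/3 ✓ · (2,4)B 1/3 ✗ · (2,5)B 1/2 ✓ · (2,6)R 0/2 ✗
Row 3: (3,0)R 1/2 ✓ · (3,1)R 4/4 ✓ · (3,2)R 2/2 ✓ · (3,6)B 1/2 ✓
Row 4: (4,1)R 1/1 ✓ · (4,3)R 1/1 ✓ · (4,4)R 1/2 ✓ · (4,5)B 1/2 ✓ · (4,6)B 2/2 ✓

(2,0), (2,4), (2,6)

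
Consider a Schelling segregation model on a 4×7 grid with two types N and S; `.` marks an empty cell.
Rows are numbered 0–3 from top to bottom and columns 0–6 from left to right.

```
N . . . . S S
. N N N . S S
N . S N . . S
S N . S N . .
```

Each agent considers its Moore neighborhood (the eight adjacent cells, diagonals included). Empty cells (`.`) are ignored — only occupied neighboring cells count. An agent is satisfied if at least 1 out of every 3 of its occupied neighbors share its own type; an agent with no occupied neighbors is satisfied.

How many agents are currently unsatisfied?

2

Row 0: (0,0)N 1/1 ✓ · (0,5)S 3/3 ✓ · (0,6)S 3/3 ✓
Row 1: (1,1)N 3/4 ✓ · (1,2)N 3/4 ✓ · (1,3)N 2/3 ✓ · (1,5)S 4/4 ✓ · (1,6)S 4/4 ✓
Row 2: (2,0)N 2/3 ✓ · (2,2)S 1/6 ✗ · (2,3)N 3/5 ✓ · (2,6)S 2/2 ✓
Row 3: (3,0)S 0/2 ✗ · (3,1)N 1/3 ✓ · (3,3)S 1/3 ✓ · (3,4)N 1/2 ✓
Unsatisfied: (2,2), (3,0) — 2 in total.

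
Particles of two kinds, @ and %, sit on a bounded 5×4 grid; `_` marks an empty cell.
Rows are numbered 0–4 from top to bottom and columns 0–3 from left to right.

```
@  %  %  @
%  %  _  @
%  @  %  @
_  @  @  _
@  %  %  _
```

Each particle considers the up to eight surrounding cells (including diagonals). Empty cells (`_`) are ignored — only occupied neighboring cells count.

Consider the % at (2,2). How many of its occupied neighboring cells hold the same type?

1

Occupied neighbors of (2,2): (1,1)=%, (1,3)=@, (2,1)=@, (2,3)=@, (3,1)=@, (3,2)=@.
Same type (%): 1 of 6.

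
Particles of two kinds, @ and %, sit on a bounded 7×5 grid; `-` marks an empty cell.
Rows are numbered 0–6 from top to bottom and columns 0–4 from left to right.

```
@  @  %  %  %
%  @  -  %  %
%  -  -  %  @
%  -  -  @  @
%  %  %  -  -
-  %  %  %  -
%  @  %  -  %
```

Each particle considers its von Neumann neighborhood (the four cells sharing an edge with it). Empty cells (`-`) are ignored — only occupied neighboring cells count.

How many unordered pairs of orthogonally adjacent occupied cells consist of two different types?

9

Scan each occupied cell's neighbors to the right and below so each pair is counted once.
Row 0: @(0,0)–@(0,1)= @(0,0)–%(1,0)≠ @(0,1)–%(0,2)≠ @(0,1)–@(1,1)= %(0,2)–%(0,3)= %(0,3)–%(0,4)= %(0,3)–%(1,3)= %(0,4)–%(1,4)=  → 2/8 unlike.
Row 1: %(1,0)–@(1,1)≠ %(1,0)–%(2,0)= %(1,3)–%(1,4)= %(1,3)–%(2,3)= %(1,4)–@(2,4)≠  → 2/5 unlike.
Row 2: %(2,0)–%(3,0)= %(2,3)–@(2,4)≠ %(2,3)–@(3,3)≠ @(2,4)–@(3,4)=  → 2/4 unlike.
Row 3: %(3,0)–%(4,0)= @(3,3)–@(3,4)=  → 0/2 unlike.
Row 4: %(4,0)–%(4,1)= %(4,1)–%(4,2)= %(4,1)–%(5,1)= %(4,2)–%(5,2)=  → 0/4 unlike.
Row 5: %(5,1)–%(5,2)= %(5,1)–@(6,1)≠ %(5,2)–%(5,3)= %(5,2)–%(6,2)=  → 1/4 unlike.
Row 6: %(6,0)–@(6,1)≠ @(6,1)–%(6,2)≠  → 2/2 unlike.
Total adjacent occupied pairs: 29; unlike-type pairs: 9.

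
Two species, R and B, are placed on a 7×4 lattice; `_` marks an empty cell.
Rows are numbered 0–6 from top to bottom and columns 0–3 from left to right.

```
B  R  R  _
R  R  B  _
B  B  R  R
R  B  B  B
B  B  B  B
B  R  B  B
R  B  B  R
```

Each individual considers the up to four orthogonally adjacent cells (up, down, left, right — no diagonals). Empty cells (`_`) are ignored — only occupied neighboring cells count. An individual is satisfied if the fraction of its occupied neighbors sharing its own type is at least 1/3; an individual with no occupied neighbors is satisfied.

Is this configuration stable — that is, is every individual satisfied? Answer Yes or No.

(0,0)B 0/2 not
(0,1)R 2/3 satisfied
(0,2)R 1/2 satisfied
(1,0)R 1/3 satisfied
(1,1)R 2/4 satisfied
(1,2)B 0/3 not
(2,0)B 1/3 satisfied
(2,1)B 2/4 satisfied
(2,2)R 1/4 not
(2,3)R 1/2 satisfied
(3,0)R 0/3 not
(3,1)B 3/4 satisfied
(3,2)B 3/4 satisfied
(3,3)B 2/3 satisfied
(4,0)B 2/3 satisfied
(4,1)B 3/4 satisfied
(4,2)B 4/4 satisfied
(4,3)B 3/3 satisfied
(5,0)B 1/3 satisfied
(5,1)R 0/4 not
(5,2)B 3/4 satisfied
(5,3)B 2/3 satisfied
(6,0)R 0/2 not
(6,1)B 1/3 satisfied
(6,2)B 2/3 satisfied
(6,3)R 0/2 not
For instance (0,0) has only 0/2 same-type neighbors, below 1/3.

No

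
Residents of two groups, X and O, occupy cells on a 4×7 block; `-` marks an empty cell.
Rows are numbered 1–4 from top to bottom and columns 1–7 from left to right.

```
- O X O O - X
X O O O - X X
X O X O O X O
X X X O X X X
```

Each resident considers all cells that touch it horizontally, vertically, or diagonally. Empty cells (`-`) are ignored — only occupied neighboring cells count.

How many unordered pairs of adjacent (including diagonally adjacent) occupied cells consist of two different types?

33

Scan each occupied cell's neighbors to the right and below (and the two forward diagonals) so each pair is counted once.
From row 1: 7 unlike of 15 pairs (running 7/15).
From row 2: 9 unlike of 20 pairs (running 16/35).
From row 3: 15 unlike of 25 pairs (running 31/60).
From row 4: 2 unlike of 6 pairs (running 33/66).
Total adjacent occupied pairs: 66; unlike-type pairs: 33.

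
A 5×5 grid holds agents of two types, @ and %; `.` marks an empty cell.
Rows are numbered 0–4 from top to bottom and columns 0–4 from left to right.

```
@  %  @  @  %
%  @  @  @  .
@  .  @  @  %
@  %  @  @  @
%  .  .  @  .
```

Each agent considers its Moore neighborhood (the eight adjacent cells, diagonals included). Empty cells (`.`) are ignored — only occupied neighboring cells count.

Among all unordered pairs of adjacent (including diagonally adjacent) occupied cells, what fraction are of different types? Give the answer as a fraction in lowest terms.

18/47

Scan each occupied cell's neighbors to the right and below (and the two forward diagonals) so each pair is counted once.
Row 0: @(0,0)–%(0,1)≠ @(0,0)–%(1,0)≠ @(0,0)–@(1,1)= %(0,1)–@(0,2)≠ %(0,1)–@(1,1)≠ %(0,1)–@(1,2)≠ %(0,1)–%(1,0)= @(0,2)–@(0,3)= @(0,2)–@(1,2)= @(0,2)–@(1,3)= @(0,2)–@(1,1)= @(0,3)–%(0,4)≠ @(0,3)–@(1,3)= @(0,3)–@(1,2)= %(0,4)–@(1,3)≠  → 7/15 unlike.
Row 1: %(1,0)–@(1,1)≠ %(1,0)–@(2,0)≠ @(1,1)–@(1,2)= @(1,1)–@(2,2)= @(1,1)–@(2,0)= @(1,2)–@(1,3)= @(1,2)–@(2,2)= @(1,2)–@(2,3)= @(1,3)–@(2,3)= @(1,3)–%(2,4)≠ @(1,3)–@(2,2)=  → 3/11 unlike.
Row 2: @(2,0)–@(3,0)= @(2,0)–%(3,1)≠ @(2,2)–@(2,3)= @(2,2)–@(3,2)= @(2,2)–@(3,3)= @(2,2)–%(3,1)≠ @(2,3)–%(2,4)≠ @(2,3)–@(3,3)= @(2,3)–@(3,4)= @(2,3)–@(3,2)= %(2,4)–@(3,4)≠ %(2,4)–@(3,3)≠  → 5/12 unlike.
Row 3: @(3,0)–%(3,1)≠ @(3,0)–%(4,0)≠ %(3,1)–@(3,2)≠ %(3,1)–%(4,0)= @(3,2)–@(3,3)= @(3,2)–@(4,3)= @(3,3)–@(3,4)= @(3,3)–@(4,3)= @(3,4)–@(4,3)=  → 3/9 unlike.
Total adjacent occupied pairs: 47; unlike-type pairs: 18.
18/47 is already in lowest terms.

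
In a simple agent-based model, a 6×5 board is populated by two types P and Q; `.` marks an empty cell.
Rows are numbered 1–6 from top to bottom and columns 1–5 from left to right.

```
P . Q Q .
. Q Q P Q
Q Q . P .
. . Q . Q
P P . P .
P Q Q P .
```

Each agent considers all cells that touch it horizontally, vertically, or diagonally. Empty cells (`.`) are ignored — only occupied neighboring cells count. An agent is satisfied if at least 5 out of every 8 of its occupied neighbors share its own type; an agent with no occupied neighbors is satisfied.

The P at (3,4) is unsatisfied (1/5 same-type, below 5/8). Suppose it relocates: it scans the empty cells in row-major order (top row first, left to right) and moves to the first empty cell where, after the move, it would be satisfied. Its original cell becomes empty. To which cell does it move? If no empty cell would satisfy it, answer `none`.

Vacating (3,4). Empty cells in order:
  (1,2): 1/4 same-type → still unsatisfied.
  (1,5): 1/3 same-type → still unsatisfied.
  (2,1): 1/4 same-type → still unsatisfied.
  (3,3): 1/5 same-type → still unsatisfied.
  (3,5): 1/3 same-type → still unsatisfied.
  (4,1): 2/4 same-type → still unsatisfied.
  (4,2): 2/5 same-type → still unsatisfied.
  (4,4): 1/3 same-type → still unsatisfied.
  (5,3): 3/6 same-type → still unsatisfied.
  (5,5): 2/3 same-type → satisfied — stop here.

(5,5)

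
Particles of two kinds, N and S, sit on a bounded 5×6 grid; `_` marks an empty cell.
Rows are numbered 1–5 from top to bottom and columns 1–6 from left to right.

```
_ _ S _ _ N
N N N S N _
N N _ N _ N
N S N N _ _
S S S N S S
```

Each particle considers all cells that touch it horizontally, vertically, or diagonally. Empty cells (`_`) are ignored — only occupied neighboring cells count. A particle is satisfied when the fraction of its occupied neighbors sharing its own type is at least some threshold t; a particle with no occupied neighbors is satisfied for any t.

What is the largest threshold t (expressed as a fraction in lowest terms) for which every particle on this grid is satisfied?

1/4

(1,3)S 1/3
(1,6)N 1/1
(2,1)N 3/3
(2,2)N 4/5
(2,3)N 3/5
(2,4)S 1/4
(2,5)N 3/4
(3,1)N 4/5
(3,2)N 6/7
(3,4)N 4/5
(3,6)N 1/1
(4,1)N 2/5
(4,2)S 3/7
(4,3)N 4/7
(4,4)N 3/5
(5,1)S 2/3
(5,2)S 3/5
(5,3)S 2/5
(5,4)N 2/4
(5,5)S 1/3
(5,6)S 1/1
The smallest same-type fraction is 1/4 at (2,4), which reduces to 1/4. Any threshold above that leaves this particle unsatisfied.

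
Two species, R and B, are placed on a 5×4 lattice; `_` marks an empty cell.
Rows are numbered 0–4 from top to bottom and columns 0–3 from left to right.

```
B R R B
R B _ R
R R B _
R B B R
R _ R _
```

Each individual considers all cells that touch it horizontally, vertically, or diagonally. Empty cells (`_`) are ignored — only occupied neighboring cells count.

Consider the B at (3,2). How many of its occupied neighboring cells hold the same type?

2

Occupied neighbors of (3,2): (2,1)=R, (2,2)=B, (3,1)=B, (3,3)=R, (4,2)=R.
Same type (B): 2 of 5.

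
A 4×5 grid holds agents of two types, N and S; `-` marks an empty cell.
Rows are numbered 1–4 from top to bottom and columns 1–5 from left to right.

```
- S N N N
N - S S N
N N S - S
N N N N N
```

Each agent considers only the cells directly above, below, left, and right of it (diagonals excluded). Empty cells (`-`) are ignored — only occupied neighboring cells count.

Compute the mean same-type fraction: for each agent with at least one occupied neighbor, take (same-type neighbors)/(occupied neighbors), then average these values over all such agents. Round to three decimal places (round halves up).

Row 1: (1,2)S 0/1 · (1,3)N 1/3 · (1,4)N 2/3 · (1,5)N 2/2
Row 2: (2,1)N 1/1 · (2,3)S 2/3 · (2,4)S 1/3 · (2,5)N 1/3
Row 3: (3,1)N 3/3 · (3,2)N 2/3 · (3,3)S 1/3 · (3,5)S 0/2
Row 4: (4,1)N 2/2 · (4,2)N 3/3 · (4,3)N 2/3 · (4,4)N 2/2 · (4,5)N 1/2
Sum over 17 agents: 0/1 + 1/3 + 2/3 + 2/2 + 1/1 + 2/3 + 1/3 + 1/3 + 3/3 + 2/3 + 1/3 + 0/2 + 2/2 + 3/3 + 2/3 + 2/2 + 1/2 = 21/2; mean = 21/2 ÷ 17 = 21/34 = 0.617647… → 0.618.

0.618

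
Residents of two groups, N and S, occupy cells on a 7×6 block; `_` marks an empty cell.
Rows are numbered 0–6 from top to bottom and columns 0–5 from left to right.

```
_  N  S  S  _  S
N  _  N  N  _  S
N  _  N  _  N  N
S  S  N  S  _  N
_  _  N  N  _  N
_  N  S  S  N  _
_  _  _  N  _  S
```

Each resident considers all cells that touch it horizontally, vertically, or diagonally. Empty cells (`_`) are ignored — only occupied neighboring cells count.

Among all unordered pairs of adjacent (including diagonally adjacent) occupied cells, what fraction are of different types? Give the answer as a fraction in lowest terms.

Scan each occupied cell's neighbors to the right and below (and the two forward diagonals) so each pair is counted once.
Row 0: N(0,1)–S(0,2)≠ N(0,1)–N(1,2)= N(0,1)–N(1,0)= S(0,2)–S(0,3)= S(0,2)–N(1,2)≠ S(0,2)–N(1,3)≠ S(0,3)–N(1,3)≠ S(0,3)–N(1,2)≠ S(0,5)–S(1,5)=  → 5/9 unlike.
Row 1: N(1,0)–N(2,0)= N(1,2)–N(1,3)= N(1,2)–N(2,2)= N(1,3)–N(2,4)= N(1,3)–N(2,2)= S(1,5)–N(2,5)≠ S(1,5)–N(2,4)≠  → 2/7 unlike.
Row 2: N(2,0)–S(3,0)≠ N(2,0)–S(3,1)≠ N(2,2)–N(3,2)= N(2,2)–S(3,3)≠ N(2,2)–S(3,1)≠ N(2,4)–N(2,5)= N(2,4)–N(3,5)= N(2,4)–S(3,3)≠ N(2,5)–N(3,5)=  → 5/9 unlike.
Row 3: S(3,0)–S(3,1)= S(3,1)–N(3,2)≠ S(3,1)–N(4,2)≠ N(3,2)–S(3,3)≠ N(3,2)–N(4,2)= N(3,2)–N(4,3)= S(3,3)–N(4,3)≠ S(3,3)–N(4,2)≠ N(3,5)–N(4,5)=  → 5/9 unlike.
Row 4: N(4,2)–N(4,3)= N(4,2)–S(5,2)≠ N(4,2)–S(5,3)≠ N(4,2)–N(5,1)= N(4,3)–S(5,3)≠ N(4,3)–N(5,4)= N(4,3)–S(5,2)≠ N(4,5)–N(5,4)=  → 4/8 unlike.
Row 5: N(5,1)–S(5,2)≠ S(5,2)–S(5,3)= S(5,2)–N(6,3)≠ S(5,3)–N(5,4)≠ S(5,3)–N(6,3)≠ N(5,4)–S(6,5)≠ N(5,4)–N(6,3)=  → 5/7 unlike.
Total adjacent occupied pairs: 49; unlike-type pairs: 26.
26/49 is already in lowest terms.

26/49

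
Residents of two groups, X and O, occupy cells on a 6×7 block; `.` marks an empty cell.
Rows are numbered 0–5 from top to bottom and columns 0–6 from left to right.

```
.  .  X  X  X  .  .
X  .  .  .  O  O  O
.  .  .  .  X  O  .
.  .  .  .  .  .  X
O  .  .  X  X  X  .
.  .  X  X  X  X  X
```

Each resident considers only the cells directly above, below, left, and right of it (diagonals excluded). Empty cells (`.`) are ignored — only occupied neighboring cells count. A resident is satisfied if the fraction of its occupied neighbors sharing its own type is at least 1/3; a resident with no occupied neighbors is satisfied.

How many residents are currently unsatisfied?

1

(0,2)X 1/1 ✓
(0,3)X 2/2 ✓
(0,4)X 1/2 ✓
(1,0)X 0/0 ✓
(1,4)O 1/3 ✓
(1,5)O 3/3 ✓
(1,6)O 1/1 ✓
(2,4)X 0/2 ✗
(2,5)O 1/2 ✓
(3,6)X 0/0 ✓
(4,0)O 0/0 ✓
(4,3)X 2/2 ✓
(4,4)X 3/3 ✓
(4,5)X 2/2 ✓
(5,2)X 1/1 ✓
(5,3)X 3/3 ✓
(5,4)X 3/3 ✓
(5,5)X 3/3 ✓
(5,6)X 1/1 ✓
Unsatisfied: (2,4) — 1 in total.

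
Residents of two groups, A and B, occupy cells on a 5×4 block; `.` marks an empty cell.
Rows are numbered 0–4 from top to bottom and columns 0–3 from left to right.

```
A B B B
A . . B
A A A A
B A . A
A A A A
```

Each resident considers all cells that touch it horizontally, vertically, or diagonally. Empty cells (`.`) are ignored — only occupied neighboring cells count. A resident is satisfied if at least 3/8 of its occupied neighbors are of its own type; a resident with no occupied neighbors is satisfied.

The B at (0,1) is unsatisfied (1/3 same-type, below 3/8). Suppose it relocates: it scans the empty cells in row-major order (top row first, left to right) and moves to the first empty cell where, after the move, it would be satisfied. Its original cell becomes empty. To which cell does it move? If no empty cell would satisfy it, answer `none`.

(1,2)

Vacating (0,1). Empty cells in order:
  (1,1): 1/6 same-type → still unsatisfied.
  (1,2): 3/6 same-type → satisfied — stop here.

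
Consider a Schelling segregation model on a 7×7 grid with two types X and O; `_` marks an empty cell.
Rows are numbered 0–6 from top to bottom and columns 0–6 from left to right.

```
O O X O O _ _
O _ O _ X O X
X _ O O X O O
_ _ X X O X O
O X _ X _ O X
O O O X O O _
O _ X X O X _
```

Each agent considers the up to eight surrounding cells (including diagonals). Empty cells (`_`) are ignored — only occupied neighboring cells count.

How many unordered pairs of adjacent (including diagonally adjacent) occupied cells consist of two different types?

47

Scan each occupied cell's neighbors to the right and below (and the two forward diagonals) so each pair is counted once.
Row 0: O(0,0)–O(0,1)= O(0,0)–O(1,0)= O(0,1)–X(0,2)≠ O(0,1)–O(1,2)= O(0,1)–O(1,0)= X(0,2)–O(0,3)≠ X(0,2)–O(1,2)≠ O(0,3)–O(0,4)= O(0,3)–X(1,4)≠ O(0,3)–O(1,2)= O(0,4)–X(1,4)≠ O(0,4)–O(1,5)=  → 5/12 unlike.
Row 1: O(1,0)–X(2,0)≠ O(1,2)–O(2,2)= O(1,2)–O(2,3)= X(1,4)–O(1,5)≠ X(1,4)–X(2,4)= X(1,4)–O(2,5)≠ X(1,4)–O(2,3)≠ O(1,5)–X(1,6)≠ O(1,5)–O(2,5)= O(1,5)–O(2,6)= O(1,5)–X(2,4)≠ X(1,6)–O(2,6)≠ X(1,6)–O(2,5)≠  → 8/13 unlike.
Row 2: O(2,2)–O(2,3)= O(2,2)–X(3,2)≠ O(2,2)–X(3,3)≠ O(2,3)–X(2,4)≠ O(2,3)–X(3,3)≠ O(2,3)–O(3,4)= O(2,3)–X(3,2)≠ X(2,4)–O(2,5)≠ X(2,4)–O(3,4)≠ X(2,4)–X(3,5)= X(2,4)–X(3,3)= O(2,5)–O(2,6)= O(2,5)–X(3,5)≠ O(2,5)–O(3,6)= O(2,5)–O(3,4)= O(2,6)–O(3,6)= O(2,6)–X(3,5)≠  → 9/17 unlike.
Row 3: X(3,2)–X(3,3)= X(3,2)–X(4,3)= X(3,2)–X(4,1)= X(3,3)–O(3,4)≠ X(3,3)–X(4,3)= O(3,4)–X(3,5)≠ O(3,4)–O(4,5)= O(3,4)–X(4,3)≠ X(3,5)–O(3,6)≠ X(3,5)–O(4,5)≠ X(3,5)–X(4,6)= O(3,6)–X(4,6)≠ O(3,6)–O(4,5)=  → 6/13 unlike.
Row 4: O(4,0)–X(4,1)≠ O(4,0)–O(5,0)= O(4,0)–O(5,1)= X(4,1)–O(5,1)≠ X(4,1)–O(5,2)≠ X(4,1)–O(5,0)≠ X(4,3)–X(5,3)= X(4,3)–O(5,4)≠ X(4,3)–O(5,2)≠ O(4,5)–X(4,6)≠ O(4,5)–O(5,5)= O(4,5)–O(5,4)= X(4,6)–O(5,5)≠  → 8/13 unlike.
Row 5: O(5,0)–O(5,1)= O(5,0)–O(6,0)= O(5,1)–O(5,2)= O(5,1)–X(6,2)≠ O(5,1)–O(6,0)= O(5,2)–X(5,3)≠ O(5,2)–X(6,2)≠ O(5,2)–X(6,3)≠ X(5,3)–O(5,4)≠ X(5,3)–X(6,3)= X(5,3)–O(6,4)≠ X(5,3)–X(6,2)= O(5,4)–O(5,5)= O(5,4)–O(6,4)= O(5,4)–X(6,5)≠ O(5,4)–X(6,3)≠ O(5,5)–X(6,5)≠ O(5,5)–O(6,4)=  → 9/18 unlike.
Row 6: X(6,2)–X(6,3)= X(6,3)–O(6,4)≠ O(6,4)–X(6,5)≠  → 2/3 unlike.
Total adjacent occupied pairs: 89; unlike-type pairs: 47.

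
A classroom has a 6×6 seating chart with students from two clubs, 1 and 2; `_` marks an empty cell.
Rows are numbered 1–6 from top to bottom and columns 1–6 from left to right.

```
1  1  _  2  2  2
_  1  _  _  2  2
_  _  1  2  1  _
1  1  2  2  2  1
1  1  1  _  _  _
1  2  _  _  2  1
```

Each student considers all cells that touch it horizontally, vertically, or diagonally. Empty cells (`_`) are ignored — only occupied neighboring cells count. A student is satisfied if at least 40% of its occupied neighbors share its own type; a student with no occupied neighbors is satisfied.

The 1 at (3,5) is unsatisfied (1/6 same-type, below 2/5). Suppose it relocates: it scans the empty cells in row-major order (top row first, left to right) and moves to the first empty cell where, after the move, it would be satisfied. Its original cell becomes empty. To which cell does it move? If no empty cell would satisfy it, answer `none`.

Vacating (3,5). Empty cells in order:
  (1,3): 2/3 same-type → satisfied — stop here.

(1,3)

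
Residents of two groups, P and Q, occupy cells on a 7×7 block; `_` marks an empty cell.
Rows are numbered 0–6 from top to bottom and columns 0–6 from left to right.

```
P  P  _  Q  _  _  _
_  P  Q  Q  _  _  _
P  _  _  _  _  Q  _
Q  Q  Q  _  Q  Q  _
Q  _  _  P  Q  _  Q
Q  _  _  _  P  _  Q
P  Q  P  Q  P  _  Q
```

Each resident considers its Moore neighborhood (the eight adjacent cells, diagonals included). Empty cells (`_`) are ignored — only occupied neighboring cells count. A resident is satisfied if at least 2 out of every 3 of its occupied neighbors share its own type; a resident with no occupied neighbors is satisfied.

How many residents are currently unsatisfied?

11

(0,0)P 2/2 satisfied
(0,1)P 2/3 satisfied
(0,3)Q 2/2 satisfied
(1,1)P 3/4 satisfied
(1,2)Q 2/4 not
(1,3)Q 2/2 satisfied
(2,0)P 1/3 not
(2,5)Q 2/2 satisfied
(3,0)Q 2/3 satisfied
(3,1)Q 3/4 satisfied
(3,2)Q 1/2 not
(3,4)Q 3/4 satisfied
(3,5)Q 4/4 satisfied
(4,0)Q 3/3 satisfied
(4,3)P 1/4 not
(4,4)Q 2/4 not
(4,6)Q 2/2 satisfied
(5,0)Q 2/3 satisfied
(5,4)P 2/4 not
(5,6)Q 2/2 satisfied
(6,0)P 0/2 not
(6,1)Q 1/3 not
(6,2)P 0/2 not
(6,3)Q 0/3 not
(6,4)P 1/2 not
(6,6)Q 1/1 satisfied
Unsatisfied: (1,2), (2,0), (3,2), (4,3), (4,4), (5,4), (6,0), (6,1), (6,2), (6,3), (6,4) — 11 in total.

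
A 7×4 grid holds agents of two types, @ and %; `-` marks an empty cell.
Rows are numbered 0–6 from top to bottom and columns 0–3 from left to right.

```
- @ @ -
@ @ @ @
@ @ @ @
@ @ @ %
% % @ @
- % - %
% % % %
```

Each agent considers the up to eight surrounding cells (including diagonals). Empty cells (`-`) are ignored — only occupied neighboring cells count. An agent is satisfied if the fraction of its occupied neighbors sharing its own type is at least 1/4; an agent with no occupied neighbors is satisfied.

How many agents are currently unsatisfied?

1

Row 0: (0,1)@ 4/4 satisfied · (0,2)@ 4/4 satisfied
Row 1: (1,0)@ 4/4 satisfied · (1,1)@ 7/7 satisfied · (1,2)@ 7/7 satisfied · (1,3)@ 4/4 satisfied
Row 2: (2,0)@ 5/5 satisfied · (2,1)@ 8/8 satisfied · (2,2)@ 7/8 satisfied · (2,3)@ 4/5 satisfied
Row 3: (3,0)@ 3/5 satisfied · (3,1)@ 6/8 satisfied · (3,2)@ 6/8 satisfied · (3,3)% 0/5 not
Row 4: (4,0)% 2/4 satisfied · (4,1)% 2/6 satisfied · (4,2)@ 3/7 satisfied · (4,3)@ 2/4 satisfied
Row 5: (5,1)% 5/6 satisfied · (5,3)% 2/4 satisfied
Row 6: (6,0)% 2/2 satisfied · (6,1)% 3/3 satisfied · (6,2)% 4/4 satisfied · (6,3)% 2/2 satisfied
Unsatisfied: (3,3) — 1 in total.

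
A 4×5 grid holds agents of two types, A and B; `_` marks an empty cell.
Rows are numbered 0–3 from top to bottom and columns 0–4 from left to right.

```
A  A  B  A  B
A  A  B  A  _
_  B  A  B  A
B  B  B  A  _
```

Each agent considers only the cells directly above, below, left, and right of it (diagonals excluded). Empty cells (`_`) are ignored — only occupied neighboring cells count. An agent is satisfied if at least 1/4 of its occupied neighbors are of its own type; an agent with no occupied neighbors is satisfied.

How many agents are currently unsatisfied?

5

Row 0: (0,0)A 2/2 ✓ · (0,1)A 2/3 ✓ · (0,2)B 1/3 ✓ · (0,3)A 1/3 ✓ · (0,4)B 0/1 ✗
Row 1: (1,0)A 2/2 ✓ · (1,1)A 2/4 ✓ · (1,2)B 1/4 ✓ · (1,3)A 1/3 ✓
Row 2: (2,1)B 1/3 ✓ · (2,2)A 0/4 ✗ · (2,3)B 0/4 ✗ · (2,4)A 0/1 ✗
Row 3: (3,0)B 1/1 ✓ · (3,1)B 3/3 ✓ · (3,2)B 1/3 ✓ · (3,3)A 0/2 ✗
Unsatisfied: (0,4), (2,2), (2,3), (2,4), (3,3) — 5 in total.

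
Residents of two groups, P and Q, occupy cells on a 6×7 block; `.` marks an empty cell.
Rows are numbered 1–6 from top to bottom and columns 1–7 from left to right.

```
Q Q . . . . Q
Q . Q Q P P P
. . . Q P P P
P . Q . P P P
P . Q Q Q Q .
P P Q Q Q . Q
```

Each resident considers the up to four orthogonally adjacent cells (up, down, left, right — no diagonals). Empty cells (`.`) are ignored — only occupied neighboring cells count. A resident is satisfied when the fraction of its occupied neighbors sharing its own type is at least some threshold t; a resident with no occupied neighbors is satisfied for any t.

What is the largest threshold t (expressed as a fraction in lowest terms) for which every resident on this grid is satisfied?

0/1

Row 1: (1,1)Q 2/2 · (1,2)Q 1/1 · (1,7)Q 0/1
Row 2: (2,1)Q 1/1 · (2,3)Q 1/1 · (2,4)Q 2/3 · (2,5)P 2/3 · (2,6)P 3/3 · (2,7)P 2/3
Row 3: (3,4)Q 1/2 · (3,5)P 3/4 · (3,6)P 4/4 · (3,7)P 3/3
Row 4: (4,1)P 1/1 · (4,3)Q 1/1 · (4,5)P 2/3 · (4,6)P 3/4 · (4,7)P 2/2
Row 5: (5,1)P 2/2 · (5,3)Q 3/3 · (5,4)Q 3/3 · (5,5)Q 3/4 · (5,6)Q 1/2
Row 6: (6,1)P 2/2 · (6,2)P 1/2 · (6,3)Q 2/3 · (6,4)Q 3/3 · (6,5)Q 2/2 · (6,7)Q — no occupied neighbors
The smallest same-type fraction is 0/1 at (1,7), which reduces to 0/1. Any threshold above that leaves this resident unsatisfied.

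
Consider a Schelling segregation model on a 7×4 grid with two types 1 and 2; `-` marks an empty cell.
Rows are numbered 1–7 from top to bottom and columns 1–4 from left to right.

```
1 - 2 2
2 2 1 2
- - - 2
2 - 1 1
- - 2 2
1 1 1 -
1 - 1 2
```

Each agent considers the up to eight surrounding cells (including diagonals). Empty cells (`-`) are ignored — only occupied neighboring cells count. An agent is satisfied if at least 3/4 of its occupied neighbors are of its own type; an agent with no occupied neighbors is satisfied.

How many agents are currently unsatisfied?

(1,1)1 0/2 unhappy
(1,3)2 3/4 ok
(1,4)2 2/3 unhappy
(2,1)2 1/2 unhappy
(2,2)2 2/4 unhappy
(2,3)1 0/5 unhappy
(2,4)2 3/4 ok
(3,4)2 1/4 unhappy
(4,1)2 0/0 ok
(4,3)1 1/4 unhappy
(4,4)1 1/4 unhappy
(5,3)2 1/5 unhappy
(5,4)2 1/4 unhappy
(6,1)1 2/2 ok
(6,2)1 4/5 ok
(6,3)1 2/5 unhappy
(7,1)1 2/2 ok
(7,3)1 2/3 unhappy
(7,4)2 0/2 unhappy
Unsatisfied: (1,1), (1,4), (2,1), (2,2), (2,3), (3,4), (4,3), (4,4), (5,3), (5,4), (6,3), (7,3), (7,4) — 13 in total.

13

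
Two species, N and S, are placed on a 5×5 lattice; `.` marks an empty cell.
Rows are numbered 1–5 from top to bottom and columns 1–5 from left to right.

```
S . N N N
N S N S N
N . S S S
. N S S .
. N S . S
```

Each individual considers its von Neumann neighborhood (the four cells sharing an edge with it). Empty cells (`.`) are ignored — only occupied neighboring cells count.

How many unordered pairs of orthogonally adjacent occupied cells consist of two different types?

Scan each occupied cell's neighbors to the right and below so each pair is counted once.
From row 1: 2 unlike of 6 pairs (running 2/6).
From row 2: 6 unlike of 8 pairs (running 8/14).
From row 3: 0 unlike of 4 pairs (running 8/18).
From row 4: 1 unlike of 4 pairs (running 9/22).
From row 5: 1 unlike of 1 pairs (running 10/23).
Total adjacent occupied pairs: 23; unlike-type pairs: 10.

10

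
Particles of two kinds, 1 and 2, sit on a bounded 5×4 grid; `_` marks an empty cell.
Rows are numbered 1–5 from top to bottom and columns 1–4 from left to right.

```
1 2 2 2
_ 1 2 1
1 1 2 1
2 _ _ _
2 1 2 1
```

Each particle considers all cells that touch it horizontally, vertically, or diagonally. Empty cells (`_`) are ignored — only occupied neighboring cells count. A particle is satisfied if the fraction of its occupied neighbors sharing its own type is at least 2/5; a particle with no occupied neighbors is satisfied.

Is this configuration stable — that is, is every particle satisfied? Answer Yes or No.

No

(1,1)1 1/2 ✓
(1,2)2 2/4 ✓
(1,3)2 3/5 ✓
(1,4)2 2/3 ✓
(2,2)1 3/7 ✓
(2,3)2 4/8 ✓
(2,4)1 1/5 ✗
(3,1)1 2/3 ✓
(3,2)1 2/5 ✓
(3,3)2 1/5 ✗
(3,4)1 1/3 ✗
(4,1)2 1/4 ✗
(5,1)2 1/2 ✓
(5,2)1 0/3 ✗
(5,3)2 0/2 ✗
(5,4)1 0/1 ✗
For instance (2,4) has only 1/5 same-type neighbors, below 2/5.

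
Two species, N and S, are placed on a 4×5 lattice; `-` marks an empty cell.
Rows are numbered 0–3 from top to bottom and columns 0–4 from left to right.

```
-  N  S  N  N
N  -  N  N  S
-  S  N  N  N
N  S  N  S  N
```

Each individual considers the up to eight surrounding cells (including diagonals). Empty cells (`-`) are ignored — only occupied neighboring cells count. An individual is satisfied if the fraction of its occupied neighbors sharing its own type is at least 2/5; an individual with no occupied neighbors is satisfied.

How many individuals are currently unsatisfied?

(0,1)N 2/3 ok
(0,2)S 0/4 unhappy
(0,3)N 3/5 ok
(0,4)N 2/3 ok
(1,0)N 1/2 ok
(1,2)N 5/7 ok
(1,3)N 6/8 ok
(1,4)S 0/5 unhappy
(2,1)S 1/6 unhappy
(2,2)N 4/7 ok
(2,3)N 6/8 ok
(2,4)N 3/5 ok
(3,0)N 0/2 unhappy
(3,1)S 1/4 unhappy
(3,2)N 2/5 ok
(3,3)S 0/5 unhappy
(3,4)N 2/3 ok
Unsatisfied: (0,2), (1,4), (2,1), (3,0), (3,1), (3,3) — 6 in total.

6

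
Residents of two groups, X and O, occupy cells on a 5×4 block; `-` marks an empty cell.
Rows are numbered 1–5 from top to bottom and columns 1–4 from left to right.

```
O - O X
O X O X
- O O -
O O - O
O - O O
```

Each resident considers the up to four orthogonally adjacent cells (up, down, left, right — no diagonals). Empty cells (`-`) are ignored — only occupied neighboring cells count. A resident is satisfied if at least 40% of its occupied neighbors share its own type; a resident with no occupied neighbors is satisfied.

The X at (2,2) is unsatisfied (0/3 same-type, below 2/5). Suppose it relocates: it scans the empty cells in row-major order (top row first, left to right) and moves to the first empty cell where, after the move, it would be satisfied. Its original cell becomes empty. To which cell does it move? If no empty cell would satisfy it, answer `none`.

Vacating (2,2). Empty cells in order:
  (1,2): 0/2 same-type → still unsatisfied.
  (3,1): 0/3 same-type → still unsatisfied.
  (3,4): 1/3 same-type → still unsatisfied.
  (4,3): 0/4 same-type → still unsatisfied.
  (5,2): 0/3 same-type → still unsatisfied.

none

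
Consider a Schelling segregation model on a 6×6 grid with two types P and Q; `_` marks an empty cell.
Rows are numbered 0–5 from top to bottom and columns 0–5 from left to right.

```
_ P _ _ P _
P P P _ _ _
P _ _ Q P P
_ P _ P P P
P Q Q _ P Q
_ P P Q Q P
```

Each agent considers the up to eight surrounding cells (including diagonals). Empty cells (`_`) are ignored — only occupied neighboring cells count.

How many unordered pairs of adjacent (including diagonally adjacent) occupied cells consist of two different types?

Scan each occupied cell's neighbors to the right and below (and the two forward diagonals) so each pair is counted once.
Row 0: P(0,1)–P(1,1)= P(0,1)–P(1,2)= P(0,1)–P(1,0)=  → 0/3 unlike.
Row 1: P(1,0)–P(1,1)= P(1,0)–P(2,0)= P(1,1)–P(1,2)= P(1,1)–P(2,0)= P(1,2)–Q(2,3)≠  → 1/5 unlike.
Row 2: P(2,0)–P(3,1)= Q(2,3)–P(2,4)≠ Q(2,3)–P(3,3)≠ Q(2,3)–P(3,4)≠ P(2,4)–P(2,5)= P(2,4)–P(3,4)= P(2,4)–P(3,5)= P(2,4)–P(3,3)= P(2,5)–P(3,5)= P(2,5)–P(3,4)=  → 3/10 unlike.
Row 3: P(3,1)–Q(4,1)≠ P(3,1)–Q(4,2)≠ P(3,1)–P(4,0)= P(3,3)–P(3,4)= P(3,3)–P(4,4)= P(3,3)–Q(4,2)≠ P(3,4)–P(3,5)= P(3,4)–P(4,4)= P(3,4)–Q(4,5)≠ P(3,5)–Q(4,5)≠ P(3,5)–P(4,4)=  → 5/11 unlike.
Row 4: P(4,0)–Q(4,1)≠ P(4,0)–P(5,1)= Q(4,1)–Q(4,2)= Q(4,1)–P(5,1)≠ Q(4,1)–P(5,2)≠ Q(4,2)–P(5,2)≠ Q(4,2)–Q(5,3)= Q(4,2)–P(5,1)≠ P(4,4)–Q(4,5)≠ P(4,4)–Q(5,4)≠ P(4,4)–P(5,5)= P(4,4)–Q(5,3)≠ Q(4,5)–P(5,5)≠ Q(4,5)–Q(5,4)=  → 9/14 unlike.
Row 5: P(5,1)–P(5,2)= P(5,2)–Q(5,3)≠ Q(5,3)–Q(5,4)= Q(5,4)–P(5,5)≠  → 2/4 unlike.
Total adjacent occupied pairs: 47; unlike-type pairs: 20.

20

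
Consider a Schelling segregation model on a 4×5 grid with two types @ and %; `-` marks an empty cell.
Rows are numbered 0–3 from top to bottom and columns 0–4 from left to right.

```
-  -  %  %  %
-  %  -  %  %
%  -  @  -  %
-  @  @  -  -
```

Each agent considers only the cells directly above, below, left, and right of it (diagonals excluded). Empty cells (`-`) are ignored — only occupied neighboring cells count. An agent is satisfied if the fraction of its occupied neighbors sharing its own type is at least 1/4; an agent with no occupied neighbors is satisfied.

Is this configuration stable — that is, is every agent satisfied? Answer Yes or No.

Yes

Row 0: (0,2)% 1/1 ✓ · (0,3)% 3/3 ✓ · (0,4)% 2/2 ✓
Row 1: (1,1)% 0/0 ✓ · (1,3)% 2/2 ✓ · (1,4)% 3/3 ✓
Row 2: (2,0)% 0/0 ✓ · (2,2)@ 1/1 ✓ · (2,4)% 1/1 ✓
Row 3: (3,1)@ 1/1 ✓ · (3,2)@ 2/2 ✓
All meet the threshold, so the configuration is stable.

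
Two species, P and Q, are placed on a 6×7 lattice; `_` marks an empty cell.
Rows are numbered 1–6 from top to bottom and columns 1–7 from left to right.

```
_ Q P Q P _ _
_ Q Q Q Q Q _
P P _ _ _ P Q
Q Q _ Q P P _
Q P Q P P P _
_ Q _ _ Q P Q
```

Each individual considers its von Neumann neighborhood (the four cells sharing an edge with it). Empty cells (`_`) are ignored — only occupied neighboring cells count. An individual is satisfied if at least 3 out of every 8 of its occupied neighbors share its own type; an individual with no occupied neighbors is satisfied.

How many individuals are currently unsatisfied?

(1,2)Q 1/2 satisfied
(1,3)P 0/3 not
(1,4)Q 1/3 not
(1,5)P 0/2 not
(2,2)Q 2/3 satisfied
(2,3)Q 2/3 satisfied
(2,4)Q 3/3 satisfied
(2,5)Q 2/3 satisfied
(2,6)Q 1/2 satisfied
(3,1)P 1/2 satisfied
(3,2)P 1/3 not
(3,6)P 1/3 not
(3,7)Q 0/1 not
(4,1)Q 2/3 satisfied
(4,2)Q 1/3 not
(4,4)Q 0/2 not
(4,5)P 2/3 satisfied
(4,6)P 3/3 satisfied
(5,1)Q 1/2 satisfied
(5,2)P 0/4 not
(5,3)Q 0/2 not
(5,4)P 1/3 not
(5,5)P 3/4 satisfied
(5,6)P 3/3 satisfied
(6,2)Q 0/1 not
(6,5)Q 0/2 not
(6,6)P 1/3 not
(6,7)Q 0/1 not
Unsatisfied: (1,3), (1,4), (1,5), (3,2), (3,6), (3,7), (4,2), (4,4), (5,2), (5,3), (5,4), (6,2), (6,5), (6,6), (6,7) — 15 in total.

15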